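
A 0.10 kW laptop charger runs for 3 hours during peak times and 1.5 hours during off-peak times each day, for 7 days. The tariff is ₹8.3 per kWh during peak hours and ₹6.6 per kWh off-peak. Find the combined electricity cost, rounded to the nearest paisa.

Peak energy = 0.1 kW × 3 h × 7 = 2.1 kWh
Off-peak energy = 0.1 kW × 1.5 h × 7 = 1.05 kWh
Cost = 2.1 × ₹8.3 + 1.05 × ₹6.6 = ₹17.43 + ₹6.93 = ₹24.36

₹24.36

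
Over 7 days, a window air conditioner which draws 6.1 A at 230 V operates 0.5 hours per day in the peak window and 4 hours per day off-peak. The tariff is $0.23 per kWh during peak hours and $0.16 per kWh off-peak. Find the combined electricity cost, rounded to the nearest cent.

Power = 6.1 A × 230 V = 1403 W = 1.403 kW
Peak energy = 1.403 kW × 0.5 h × 7 = 4.9105 kWh
Off-peak energy = 1.403 kW × 4 h × 7 = 39.284 kWh
Cost = 4.9105 × $0.23 + 39.284 × $0.16 = $1.129415 + $6.28544 = $7.41

$7.41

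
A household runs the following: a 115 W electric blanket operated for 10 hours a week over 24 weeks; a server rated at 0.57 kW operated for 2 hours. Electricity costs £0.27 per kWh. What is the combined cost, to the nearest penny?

£7.76

electric blanket: Runtime = 10 h/week × 24 weeks = 240 h
electric blanket: 0.115 kW × 240 h = 27.6 kWh
server: 0.57 kW × 2 h = 1.14 kWh
Total energy = 28.74 kWh
Cost = 28.74 × £0.27 = £7.76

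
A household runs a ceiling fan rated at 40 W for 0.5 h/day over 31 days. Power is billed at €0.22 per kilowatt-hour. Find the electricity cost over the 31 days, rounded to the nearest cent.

Runtime = 0.5 h/day × 31 days = 15.5 h
Energy = 0.04 kW × 15.5 h = 0.62 kWh
Cost = 0.62 kWh × €0.22/kWh = €0.14

€0.14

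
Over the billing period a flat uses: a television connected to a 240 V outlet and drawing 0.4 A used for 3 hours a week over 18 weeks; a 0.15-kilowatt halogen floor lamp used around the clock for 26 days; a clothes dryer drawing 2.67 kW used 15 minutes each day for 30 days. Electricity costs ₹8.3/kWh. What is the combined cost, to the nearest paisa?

₹986.11

television: Power = 0.4 A × 240 V = 96 W = 0.096 kW
television: Runtime = 3 h/week × 18 weeks = 54 h
television: 0.096 kW × 54 h = 5.184 kWh
halogen floor lamp: Runtime = 24 h × 26 = 624 h
halogen floor lamp: 0.15 kW × 624 h = 93.6 kWh
clothes dryer: Runtime = 15 min × 30 = 450 min = 7.5 h
clothes dryer: 2.67 kW × 7.5 h = 20.025 kWh
Total energy = 118.809 kWh
Cost = 118.809 × ₹8.3 = ₹986.11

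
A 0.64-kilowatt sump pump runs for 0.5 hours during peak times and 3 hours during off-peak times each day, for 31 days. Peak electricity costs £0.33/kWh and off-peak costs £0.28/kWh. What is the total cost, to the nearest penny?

£19.94

Peak energy = 0.64 kW × 0.5 h × 31 = 9.92 kWh
Off-peak energy = 0.64 kW × 3 h × 31 = 59.52 kWh
Cost = 9.92 × £0.33 + 59.52 × £0.28 = £3.2736 + £16.6656 = £19.94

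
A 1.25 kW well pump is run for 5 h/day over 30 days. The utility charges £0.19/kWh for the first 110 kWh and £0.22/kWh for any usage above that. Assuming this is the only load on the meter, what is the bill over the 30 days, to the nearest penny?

£37.95

Runtime = 5 h/day × 30 days = 150 h
Energy = 1.25 kW × 150 h = 187.5 kWh
Tier 1 (0–110 kWh): 110 × £0.19 = £20.9
Above 110 kWh: 77.5 × £0.22 = £17.05
Bill = £37.95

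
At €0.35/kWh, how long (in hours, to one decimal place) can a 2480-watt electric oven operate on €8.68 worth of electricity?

Energy available = €8.68 ÷ €0.35/kWh = 24.8 kWh
Hours = 24.8 kWh ÷ 2.48 kW = 10.0 h

10.0 h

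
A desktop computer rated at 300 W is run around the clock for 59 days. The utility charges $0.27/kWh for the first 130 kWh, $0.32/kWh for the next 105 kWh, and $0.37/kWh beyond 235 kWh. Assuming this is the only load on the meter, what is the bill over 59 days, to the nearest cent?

Runtime = 24 h × 59 = 1416 h
Energy = 0.3 kW × 1416 h = 424.8 kWh
Tier 1 (0–130 kWh): 130 × $0.27 = $35.1
Tier 2 (130–235 kWh): 105 × $0.32 = $33.6
Above 235 kWh: 189.8 × $0.37 = $70.226
Bill = $138.93

$138.93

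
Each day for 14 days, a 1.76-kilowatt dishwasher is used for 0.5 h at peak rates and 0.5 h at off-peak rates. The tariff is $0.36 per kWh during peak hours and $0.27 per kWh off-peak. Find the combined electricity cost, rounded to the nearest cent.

$7.76

Peak energy = 1.76 kW × 0.5 h × 14 = 12.32 kWh
Off-peak energy = 1.76 kW × 0.5 h × 14 = 12.32 kWh
Cost = 12.32 × $0.36 + 12.32 × $0.27 = $4.4352 + $3.3264 = $7.76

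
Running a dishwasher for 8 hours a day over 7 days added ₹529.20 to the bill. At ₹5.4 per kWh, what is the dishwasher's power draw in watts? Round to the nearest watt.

Energy = ₹529.20 ÷ ₹5.4/kWh = 98 kWh
Runtime = 8 h/day × 7 days = 56 h
Power = 98 kWh ÷ 56 h = 1.75 kW = 1750 W

1750 W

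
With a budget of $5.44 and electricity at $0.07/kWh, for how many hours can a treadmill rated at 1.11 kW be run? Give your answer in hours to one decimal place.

Energy available = $5.44 ÷ $0.07/kWh = 77.7143 kWh
Hours = 77.7143 kWh ÷ 1.11 kW = 70.0 h

70.0 h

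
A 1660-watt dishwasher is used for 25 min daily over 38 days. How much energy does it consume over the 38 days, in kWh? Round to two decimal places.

26.28 kWh

Runtime = 25 min × 38 = 950 min = 15.833333… h
Energy = 1.66 kW × 15.833333… h = 26.283333… kWh ≈ 26.28 kWh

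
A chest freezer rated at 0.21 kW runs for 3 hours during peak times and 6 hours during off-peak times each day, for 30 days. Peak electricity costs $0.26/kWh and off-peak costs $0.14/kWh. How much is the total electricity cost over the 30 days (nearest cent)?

Peak energy = 0.21 kW × 3 h × 30 = 18.9 kWh
Off-peak energy = 0.21 kW × 6 h × 30 = 37.8 kWh
Cost = 18.9 × $0.26 + 37.8 × $0.14 = $4.914 + $5.292 = $10.21

$10.21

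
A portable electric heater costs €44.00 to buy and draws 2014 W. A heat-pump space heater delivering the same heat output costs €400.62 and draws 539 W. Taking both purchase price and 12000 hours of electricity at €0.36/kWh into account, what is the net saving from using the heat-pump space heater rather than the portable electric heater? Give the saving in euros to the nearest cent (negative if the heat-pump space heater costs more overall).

€6015.38

portable electric heater: €44.00 + (2014/1000) kW × 12000 h × €0.36 = €44.00 + €8700.48 = €8744.48
heat-pump space heater: €400.62 + (539/1000) kW × 12000 h × €0.36 = €400.62 + €2328.48 = €2729.1
Saving = €8744.48 − €2729.1 = €6015.38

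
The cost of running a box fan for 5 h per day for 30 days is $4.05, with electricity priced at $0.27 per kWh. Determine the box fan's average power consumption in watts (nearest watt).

Energy = $4.05 ÷ $0.27/kWh = 15 kWh
Runtime = 5 h/day × 30 days = 150 h
Power = 15 kWh ÷ 150 h = 0.1 kW = 100 W

100 W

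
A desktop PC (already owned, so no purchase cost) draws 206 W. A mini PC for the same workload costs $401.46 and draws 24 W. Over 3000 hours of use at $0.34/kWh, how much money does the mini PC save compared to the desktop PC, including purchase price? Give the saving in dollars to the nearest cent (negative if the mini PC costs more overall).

-$215.82

desktop PC: $0.00 + (206/1000) kW × 3000 h × $0.34 = $0.00 + $210.12 = $210.12
mini PC: $401.46 + (24/1000) kW × 3000 h × $0.34 = $401.46 + $24.48 = $425.94
Saving = $210.12 − $425.94 = −$215.82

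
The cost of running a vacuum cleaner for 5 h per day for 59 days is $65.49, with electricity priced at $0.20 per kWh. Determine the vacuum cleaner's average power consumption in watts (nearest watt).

Energy = $65.49 ÷ $0.20/kWh = 327.45 kWh
Runtime = 5 h/day × 59 days = 295 h
Power = 327.45 kWh ÷ 295 h = 1.11 kW = 1110 W

1110 W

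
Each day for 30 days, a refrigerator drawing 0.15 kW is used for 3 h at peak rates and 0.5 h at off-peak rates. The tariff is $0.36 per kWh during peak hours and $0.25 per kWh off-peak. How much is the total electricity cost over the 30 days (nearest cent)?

Peak energy = 0.15 kW × 3 h × 30 = 13.5 kWh
Off-peak energy = 0.15 kW × 0.5 h × 30 = 2.25 kWh
Cost = 13.5 × $0.36 + 2.25 × $0.25 = $4.86 + $0.5625 = $5.42

$5.42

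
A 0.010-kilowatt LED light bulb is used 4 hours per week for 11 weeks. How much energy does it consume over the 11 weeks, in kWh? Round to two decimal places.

Runtime = 4 h/week × 11 weeks = 44 h
Energy = 0.01 kW × 44 h = 0.44 kWh

0.44 kWh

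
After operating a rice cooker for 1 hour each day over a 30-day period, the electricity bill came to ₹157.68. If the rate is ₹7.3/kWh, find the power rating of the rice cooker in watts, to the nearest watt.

720 W

Energy = ₹157.68 ÷ ₹7.3/kWh = 21.6 kWh
Runtime = 1 h/day × 30 days = 30 h
Power = 21.6 kWh ÷ 30 h = 0.72 kW = 720 W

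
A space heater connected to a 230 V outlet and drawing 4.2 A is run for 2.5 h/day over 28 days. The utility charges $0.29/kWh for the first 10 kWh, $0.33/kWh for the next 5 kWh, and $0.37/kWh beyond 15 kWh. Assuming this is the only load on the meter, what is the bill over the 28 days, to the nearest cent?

Power = 4.2 A × 230 V = 966 W = 0.966 kW
Runtime = 2.5 h/day × 28 days = 70 h
Energy = 0.966 kW × 70 h = 67.62 kWh
Tier 1 (0–10 kWh): 10 × $0.29 = $2.9
Tier 2 (10–15 kWh): 5 × $0.33 = $1.65
Above 15 kWh: 52.62 × $0.37 = $19.4694
Bill = $24.02

$24.02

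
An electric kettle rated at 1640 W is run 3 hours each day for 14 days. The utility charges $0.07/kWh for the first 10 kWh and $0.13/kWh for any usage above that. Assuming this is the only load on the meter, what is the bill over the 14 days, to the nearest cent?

Runtime = 3 h/day × 14 days = 42 h
Energy = 1.64 kW × 42 h = 68.88 kWh
Tier 1 (0–10 kWh): 10 × $0.07 = $0.7
Above 10 kWh: 58.88 × $0.13 = $7.6544
Bill = $8.35

$8.35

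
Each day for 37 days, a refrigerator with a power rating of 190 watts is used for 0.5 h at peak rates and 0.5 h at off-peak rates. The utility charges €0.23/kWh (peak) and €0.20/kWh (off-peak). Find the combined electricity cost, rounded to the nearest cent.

Peak energy = 0.19 kW × 0.5 h × 37 = 3.515 kWh
Off-peak energy = 0.19 kW × 0.5 h × 37 = 3.515 kWh
Cost = 3.515 × €0.23 + 3.515 × €0.20 = €0.80845 + €0.703 = €1.51

€1.51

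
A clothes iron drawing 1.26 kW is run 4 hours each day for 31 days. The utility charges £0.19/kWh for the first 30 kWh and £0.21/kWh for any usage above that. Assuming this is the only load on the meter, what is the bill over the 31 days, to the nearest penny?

£32.21

Runtime = 4 h/day × 31 days = 124 h
Energy = 1.26 kW × 124 h = 156.24 kWh
Tier 1 (0–30 kWh): 30 × £0.19 = £5.7
Above 30 kWh: 126.24 × £0.21 = £26.5104
Bill = £32.21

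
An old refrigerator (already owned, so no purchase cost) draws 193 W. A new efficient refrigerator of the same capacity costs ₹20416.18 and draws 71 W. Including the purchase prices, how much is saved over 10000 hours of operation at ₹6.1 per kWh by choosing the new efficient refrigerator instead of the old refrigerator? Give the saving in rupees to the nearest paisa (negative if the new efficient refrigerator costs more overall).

old refrigerator: ₹0.00 + (193/1000) kW × 10000 h × ₹6.1 = ₹0.00 + ₹11773 = ₹11773
new efficient refrigerator: ₹20416.18 + (71/1000) kW × 10000 h × ₹6.1 = ₹20416.18 + ₹4331 = ₹24747.18
Saving = ₹11773 − ₹24747.18 = −₹12974.18

-₹12974.18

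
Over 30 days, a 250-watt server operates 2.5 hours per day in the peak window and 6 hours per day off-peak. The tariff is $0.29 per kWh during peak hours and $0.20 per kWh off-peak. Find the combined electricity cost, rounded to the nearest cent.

Peak energy = 0.25 kW × 2.5 h × 30 = 18.75 kWh
Off-peak energy = 0.25 kW × 6 h × 30 = 45 kWh
Cost = 18.75 × $0.29 + 45 × $0.20 = $5.4375 + $9 = $14.44

$14.44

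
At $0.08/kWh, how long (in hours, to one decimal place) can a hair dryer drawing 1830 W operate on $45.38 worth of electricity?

310.0 h

Energy available = $45.38 ÷ $0.08/kWh = 567.25 kWh
Hours = 567.25 kWh ÷ 1.83 kW = 310.0 h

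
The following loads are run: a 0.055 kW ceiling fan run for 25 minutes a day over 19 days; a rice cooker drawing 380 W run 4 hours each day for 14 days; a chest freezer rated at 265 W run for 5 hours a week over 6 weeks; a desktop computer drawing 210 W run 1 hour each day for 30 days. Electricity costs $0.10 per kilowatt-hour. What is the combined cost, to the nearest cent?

$3.60

ceiling fan: Runtime = 25 min × 19 = 475 min = 7.916666… h
ceiling fan: 0.055 kW × 7.916666… h = 0.435416… kWh
rice cooker: Runtime = 4 h/day × 14 days = 56 h
rice cooker: 0.38 kW × 56 h = 21.28 kWh
chest freezer: Runtime = 5 h/week × 6 weeks = 30 h
chest freezer: 0.265 kW × 30 h = 7.95 kWh
desktop computer: Runtime = 1 h/day × 30 days = 30 h
desktop computer: 0.21 kW × 30 h = 6.3 kWh
Total energy = 35.965416… kWh
Cost = 35.965416… × $0.10 = $3.60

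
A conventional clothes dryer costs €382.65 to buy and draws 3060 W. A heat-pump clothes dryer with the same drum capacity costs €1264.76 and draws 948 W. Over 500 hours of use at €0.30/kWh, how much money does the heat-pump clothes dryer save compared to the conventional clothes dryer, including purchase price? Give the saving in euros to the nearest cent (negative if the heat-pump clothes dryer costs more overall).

conventional clothes dryer: €382.65 + (3060/1000) kW × 500 h × €0.30 = €382.65 + €459 = €841.65
heat-pump clothes dryer: €1264.76 + (948/1000) kW × 500 h × €0.30 = €1264.76 + €142.2 = €1406.96
Saving = €841.65 − €1406.96 = −€565.31

-€565.31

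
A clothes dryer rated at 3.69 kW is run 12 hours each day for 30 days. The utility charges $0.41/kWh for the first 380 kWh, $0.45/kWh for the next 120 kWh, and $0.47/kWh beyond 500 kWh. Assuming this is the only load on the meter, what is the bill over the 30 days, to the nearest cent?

$599.15

Runtime = 12 h/day × 30 days = 360 h
Energy = 3.69 kW × 360 h = 1328.4 kWh
Tier 1 (0–380 kWh): 380 × $0.41 = $155.8
Tier 2 (380–500 kWh): 120 × $0.45 = $54
Above 500 kWh: 828.4 × $0.47 = $389.348
Bill = $599.15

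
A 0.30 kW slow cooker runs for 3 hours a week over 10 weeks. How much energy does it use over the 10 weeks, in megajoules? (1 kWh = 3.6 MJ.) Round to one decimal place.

32.4 MJ

Runtime = 3 h/week × 10 weeks = 30 h
Energy = 0.3 kW × 30 h = 9 kWh
= 9 × 3.6 MJ = 32.4 MJ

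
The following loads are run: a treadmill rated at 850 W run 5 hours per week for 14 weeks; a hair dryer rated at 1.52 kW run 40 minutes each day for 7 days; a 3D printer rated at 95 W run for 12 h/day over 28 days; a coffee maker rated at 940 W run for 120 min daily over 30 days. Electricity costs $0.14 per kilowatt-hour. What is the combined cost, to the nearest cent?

treadmill: Runtime = 5 h/week × 14 weeks = 70 h
treadmill: 0.85 kW × 70 h = 59.5 kWh
hair dryer: Runtime = 40 min × 7 = 280 min = 4.666666… h
hair dryer: 1.52 kW × 4.666666… h = 7.093333… kWh
3D printer: Runtime = 12 h/day × 28 days = 336 h
3D printer: 0.095 kW × 336 h = 31.92 kWh
coffee maker: Runtime = 120 min × 30 = 3600 min = 60 h
coffee maker: 0.94 kW × 60 h = 56.4 kWh
Total energy = 154.913333… kWh
Cost = 154.913333… × $0.14 = $21.69

$21.69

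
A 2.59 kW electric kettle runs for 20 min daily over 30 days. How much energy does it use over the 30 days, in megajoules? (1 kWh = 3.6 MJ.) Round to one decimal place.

93.2 MJ

Runtime = 20 min × 30 = 600 min = 10 h
Energy = 2.59 kW × 10 h = 25.9 kWh
= 25.9 × 3.6 MJ = 93.2 MJ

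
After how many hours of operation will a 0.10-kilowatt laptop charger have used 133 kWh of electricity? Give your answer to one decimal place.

1330.0 h

Hours = 133 kWh ÷ 0.1 kW = 1330.0 h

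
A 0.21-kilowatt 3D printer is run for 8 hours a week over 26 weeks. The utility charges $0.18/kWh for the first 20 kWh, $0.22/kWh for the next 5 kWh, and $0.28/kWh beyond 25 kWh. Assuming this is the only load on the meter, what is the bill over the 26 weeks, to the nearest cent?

Runtime = 8 h/week × 26 weeks = 208 h
Energy = 0.21 kW × 208 h = 43.68 kWh
Tier 1 (0–20 kWh): 20 × $0.18 = $3.6
Tier 2 (20–25 kWh): 5 × $0.22 = $1.1
Above 25 kWh: 18.68 × $0.28 = $5.2304
Bill = $9.93

$9.93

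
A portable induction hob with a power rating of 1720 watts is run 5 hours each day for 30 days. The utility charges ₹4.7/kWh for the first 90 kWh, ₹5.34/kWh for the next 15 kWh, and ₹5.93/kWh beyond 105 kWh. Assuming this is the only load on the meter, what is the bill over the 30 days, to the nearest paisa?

₹1410.39

Runtime = 5 h/day × 30 days = 150 h
Energy = 1.72 kW × 150 h = 258 kWh
Tier 1 (0–90 kWh): 90 × ₹4.7 = ₹423
Tier 2 (90–105 kWh): 15 × ₹5.34 = ₹80.1
Above 105 kWh: 153 × ₹5.93 = ₹907.29
Bill = ₹1410.39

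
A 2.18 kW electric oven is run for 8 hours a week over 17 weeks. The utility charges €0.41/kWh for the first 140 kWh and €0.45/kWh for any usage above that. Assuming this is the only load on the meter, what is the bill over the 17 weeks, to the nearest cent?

Runtime = 8 h/week × 17 weeks = 136 h
Energy = 2.18 kW × 136 h = 296.48 kWh
Tier 1 (0–140 kWh): 140 × €0.41 = €57.4
Above 140 kWh: 156.48 × €0.45 = €70.416
Bill = €127.82

€127.82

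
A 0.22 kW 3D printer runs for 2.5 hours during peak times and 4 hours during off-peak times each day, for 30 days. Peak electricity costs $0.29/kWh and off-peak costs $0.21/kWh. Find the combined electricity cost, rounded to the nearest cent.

Peak energy = 0.22 kW × 2.5 h × 30 = 16.5 kWh
Off-peak energy = 0.22 kW × 4 h × 30 = 26.4 kWh
Cost = 16.5 × $0.29 + 26.4 × $0.21 = $4.785 + $5.544 = $10.33

$10.33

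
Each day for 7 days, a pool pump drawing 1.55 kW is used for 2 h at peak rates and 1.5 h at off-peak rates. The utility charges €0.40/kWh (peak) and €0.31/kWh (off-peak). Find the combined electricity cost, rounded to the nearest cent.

Peak energy = 1.55 kW × 2 h × 7 = 21.7 kWh
Off-peak energy = 1.55 kW × 1.5 h × 7 = 16.275 kWh
Cost = 21.7 × €0.40 + 16.275 × €0.31 = €8.68 + €5.04525 = €13.73

€13.73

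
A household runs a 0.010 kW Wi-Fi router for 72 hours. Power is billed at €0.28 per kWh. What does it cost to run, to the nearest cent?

€0.20

Energy = 0.01 kW × 72 h = 0.72 kWh
Cost = 0.72 kWh × €0.28/kWh = €0.20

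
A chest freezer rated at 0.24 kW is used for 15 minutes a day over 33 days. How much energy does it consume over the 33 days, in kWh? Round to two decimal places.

Runtime = 15 min × 33 = 495 min = 8.25 h
Energy = 0.24 kW × 8.25 h = 1.98 kWh

1.98 kWh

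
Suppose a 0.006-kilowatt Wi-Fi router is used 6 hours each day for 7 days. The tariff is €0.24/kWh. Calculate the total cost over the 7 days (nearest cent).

Runtime = 6 h/day × 7 days = 42 h
Energy = 0.006 kW × 42 h = 0.252 kWh
Cost = 0.252 kWh × €0.24/kWh = €0.06

€0.06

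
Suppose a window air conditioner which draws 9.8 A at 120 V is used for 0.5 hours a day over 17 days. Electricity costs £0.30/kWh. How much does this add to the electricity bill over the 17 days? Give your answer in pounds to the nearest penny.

£3.00

Power = 9.8 A × 120 V = 1176 W = 1.176 kW
Runtime = 0.5 h/day × 17 days = 8.5 h
Energy = 1.176 kW × 8.5 h = 9.996 kWh
Cost = 9.996 kWh × £0.30/kWh = £3.00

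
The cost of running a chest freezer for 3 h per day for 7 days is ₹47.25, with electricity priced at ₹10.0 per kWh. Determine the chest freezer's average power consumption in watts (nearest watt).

225 W

Energy = ₹47.25 ÷ ₹10.0/kWh = 4.725 kWh
Runtime = 3 h/day × 7 days = 21 h
Power = 4.725 kWh ÷ 21 h = 0.225 kW = 225 W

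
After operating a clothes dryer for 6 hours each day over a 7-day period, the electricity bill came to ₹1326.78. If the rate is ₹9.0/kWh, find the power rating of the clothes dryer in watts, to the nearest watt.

Energy = ₹1326.78 ÷ ₹9.0/kWh = 147.42 kWh
Runtime = 6 h/day × 7 days = 42 h
Power = 147.42 kWh ÷ 42 h = 3.51 kW = 3510 W

3510 W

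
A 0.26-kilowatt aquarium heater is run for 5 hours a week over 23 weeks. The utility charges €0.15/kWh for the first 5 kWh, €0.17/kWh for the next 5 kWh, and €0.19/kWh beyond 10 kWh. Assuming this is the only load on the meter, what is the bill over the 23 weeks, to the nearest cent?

Runtime = 5 h/week × 23 weeks = 115 h
Energy = 0.26 kW × 115 h = 29.9 kWh
Tier 1 (0–5 kWh): 5 × €0.15 = €0.75
Tier 2 (5–10 kWh): 5 × €0.17 = €0.85
Above 10 kWh: 19.9 × €0.19 = €3.781
Bill = €5.38

€5.38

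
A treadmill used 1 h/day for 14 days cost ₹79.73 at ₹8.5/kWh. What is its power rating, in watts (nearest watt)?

670 W

Energy = ₹79.73 ÷ ₹8.5/kWh = 9.38 kWh
Runtime = 1 h/day × 14 days = 14 h
Power = 9.38 kWh ÷ 14 h = 0.67 kW = 670 W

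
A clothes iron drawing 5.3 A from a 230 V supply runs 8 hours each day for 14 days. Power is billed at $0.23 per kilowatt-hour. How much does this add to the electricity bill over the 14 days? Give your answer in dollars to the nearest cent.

$31.40

Power = 5.3 A × 230 V = 1219 W = 1.219 kW
Runtime = 8 h/day × 14 days = 112 h
Energy = 1.219 kW × 112 h = 136.528 kWh
Cost = 136.528 kWh × $0.23/kWh = $31.40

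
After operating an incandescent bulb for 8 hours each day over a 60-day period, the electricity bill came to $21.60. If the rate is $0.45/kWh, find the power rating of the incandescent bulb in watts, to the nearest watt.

Energy = $21.60 ÷ $0.45/kWh = 48 kWh
Runtime = 8 h/day × 60 days = 480 h
Power = 48 kWh ÷ 480 h = 0.1 kW = 100 W

100 W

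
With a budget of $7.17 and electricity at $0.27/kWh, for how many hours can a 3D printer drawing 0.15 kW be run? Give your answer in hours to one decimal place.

Energy available = $7.17 ÷ $0.27/kWh = 26.5556 kWh
Hours = 26.5556 kWh ÷ 0.15 kW = 177.0 h

177.0 h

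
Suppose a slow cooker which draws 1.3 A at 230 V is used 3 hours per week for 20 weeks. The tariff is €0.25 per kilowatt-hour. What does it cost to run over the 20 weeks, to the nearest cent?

€4.49

Power = 1.3 A × 230 V = 299 W = 0.299 kW
Runtime = 3 h/week × 20 weeks = 60 h
Energy = 0.299 kW × 60 h = 17.94 kWh
Cost = 17.94 kWh × €0.25/kWh = €4.49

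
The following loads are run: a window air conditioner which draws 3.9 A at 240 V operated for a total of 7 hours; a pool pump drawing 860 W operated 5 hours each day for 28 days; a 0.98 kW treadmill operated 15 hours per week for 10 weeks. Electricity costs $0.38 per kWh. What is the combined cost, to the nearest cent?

window air conditioner: Power = 3.9 A × 240 V = 936 W = 0.936 kW
window air conditioner: 0.936 kW × 7 h = 6.552 kWh
pool pump: Runtime = 5 h/day × 28 days = 140 h
pool pump: 0.86 kW × 140 h = 120.4 kWh
treadmill: Runtime = 15 h/week × 10 weeks = 150 h
treadmill: 0.98 kW × 150 h = 147 kWh
Total energy = 273.952 kWh
Cost = 273.952 × $0.38 = $104.10

$104.10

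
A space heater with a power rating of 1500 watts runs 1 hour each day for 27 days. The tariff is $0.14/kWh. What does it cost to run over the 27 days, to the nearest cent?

$5.67

Runtime = 1 h/day × 27 days = 27 h
Energy = 1.5 kW × 27 h = 40.5 kWh
Cost = 40.5 kWh × $0.14/kWh = $5.67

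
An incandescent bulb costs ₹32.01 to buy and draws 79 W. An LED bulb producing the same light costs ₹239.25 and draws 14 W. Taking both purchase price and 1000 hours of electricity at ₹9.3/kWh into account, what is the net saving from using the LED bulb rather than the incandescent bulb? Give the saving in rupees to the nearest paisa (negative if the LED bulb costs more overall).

₹397.26

incandescent bulb: ₹32.01 + (79/1000) kW × 1000 h × ₹9.3 = ₹32.01 + ₹734.7 = ₹766.71
LED bulb: ₹239.25 + (14/1000) kW × 1000 h × ₹9.3 = ₹239.25 + ₹130.2 = ₹369.45
Saving = ₹766.71 − ₹369.45 = ₹397.26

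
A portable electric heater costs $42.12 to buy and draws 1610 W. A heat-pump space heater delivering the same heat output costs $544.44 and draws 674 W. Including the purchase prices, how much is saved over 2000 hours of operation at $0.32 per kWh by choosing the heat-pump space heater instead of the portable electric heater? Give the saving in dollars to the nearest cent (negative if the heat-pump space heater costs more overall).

portable electric heater: $42.12 + (1610/1000) kW × 2000 h × $0.32 = $42.12 + $1030.4 = $1072.52
heat-pump space heater: $544.44 + (674/1000) kW × 2000 h × $0.32 = $544.44 + $431.36 = $975.8
Saving = $1072.52 − $975.8 = $96.72

$96.72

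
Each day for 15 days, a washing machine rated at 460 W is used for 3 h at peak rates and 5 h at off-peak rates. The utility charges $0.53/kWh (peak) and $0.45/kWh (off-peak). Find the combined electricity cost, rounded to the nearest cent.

$26.50

Peak energy = 0.46 kW × 3 h × 15 = 20.7 kWh
Off-peak energy = 0.46 kW × 5 h × 15 = 34.5 kWh
Cost = 20.7 × $0.53 + 34.5 × $0.45 = $10.971 + $15.525 = $26.50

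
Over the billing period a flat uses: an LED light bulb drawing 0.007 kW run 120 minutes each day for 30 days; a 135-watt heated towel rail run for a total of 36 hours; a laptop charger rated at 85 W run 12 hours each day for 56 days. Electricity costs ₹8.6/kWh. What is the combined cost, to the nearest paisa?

LED light bulb: Runtime = 120 min × 30 = 3600 min = 60 h
LED light bulb: 0.007 kW × 60 h = 0.42 kWh
heated towel rail: 0.135 kW × 36 h = 4.86 kWh
laptop charger: Runtime = 12 h/day × 56 days = 672 h
laptop charger: 0.085 kW × 672 h = 57.12 kWh
Total energy = 62.4 kWh
Cost = 62.4 × ₹8.6 = ₹536.64

₹536.64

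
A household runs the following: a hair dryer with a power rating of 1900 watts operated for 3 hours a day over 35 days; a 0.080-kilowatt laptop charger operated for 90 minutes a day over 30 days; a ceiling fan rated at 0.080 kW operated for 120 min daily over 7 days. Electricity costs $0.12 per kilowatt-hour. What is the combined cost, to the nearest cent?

hair dryer: Runtime = 3 h/day × 35 days = 105 h
hair dryer: 1.9 kW × 105 h = 199.5 kWh
laptop charger: Runtime = 90 min × 30 = 2700 min = 45 h
laptop charger: 0.08 kW × 45 h = 3.6 kWh
ceiling fan: Runtime = 120 min × 7 = 840 min = 14 h
ceiling fan: 0.08 kW × 14 h = 1.12 kWh
Total energy = 204.22 kWh
Cost = 204.22 × $0.12 = $24.51

$24.51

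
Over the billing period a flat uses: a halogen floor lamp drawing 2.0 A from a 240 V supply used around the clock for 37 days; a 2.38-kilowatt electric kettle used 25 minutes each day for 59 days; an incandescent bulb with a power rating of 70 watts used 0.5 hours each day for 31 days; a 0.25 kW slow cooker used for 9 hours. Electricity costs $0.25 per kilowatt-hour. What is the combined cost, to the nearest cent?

halogen floor lamp: Power = 2.0 A × 240 V = 480 W = 0.48 kW
halogen floor lamp: Runtime = 24 h × 37 = 888 h
halogen floor lamp: 0.48 kW × 888 h = 426.24 kWh
electric kettle: Runtime = 25 min × 59 = 1475 min = 24.583333… h
electric kettle: 2.38 kW × 24.583333… h = 58.508333… kWh
incandescent bulb: Runtime = 0.5 h/day × 31 days = 15.5 h
incandescent bulb: 0.07 kW × 15.5 h = 1.085 kWh
slow cooker: 0.25 kW × 9 h = 2.25 kWh
Total energy = 488.083333… kWh
Cost = 488.083333… × $0.25 = $122.02

$122.02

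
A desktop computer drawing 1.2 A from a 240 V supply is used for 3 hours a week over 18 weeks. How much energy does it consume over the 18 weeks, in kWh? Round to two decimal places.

Power = 1.2 A × 240 V = 288 W = 0.288 kW
Runtime = 3 h/week × 18 weeks = 54 h
Energy = 0.288 kW × 54 h = 15.552 kWh ≈ 15.55 kWh

15.55 kWh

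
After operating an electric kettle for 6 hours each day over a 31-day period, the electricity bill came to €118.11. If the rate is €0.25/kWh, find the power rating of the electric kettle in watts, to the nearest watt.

Energy = €118.11 ÷ €0.25/kWh = 472.44 kWh
Runtime = 6 h/day × 31 days = 186 h
Power = 472.44 kWh ÷ 186 h = 2.54 kW = 2540 W

2540 W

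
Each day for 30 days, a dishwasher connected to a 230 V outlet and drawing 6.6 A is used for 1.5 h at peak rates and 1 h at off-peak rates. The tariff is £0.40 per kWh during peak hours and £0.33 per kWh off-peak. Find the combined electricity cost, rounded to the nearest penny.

£42.35

Power = 6.6 A × 230 V = 1518 W = 1.518 kW
Peak energy = 1.518 kW × 1.5 h × 30 = 68.31 kWh
Off-peak energy = 1.518 kW × 1 h × 30 = 45.54 kWh
Cost = 68.31 × £0.40 + 45.54 × £0.33 = £27.324 + £15.0282 = £42.35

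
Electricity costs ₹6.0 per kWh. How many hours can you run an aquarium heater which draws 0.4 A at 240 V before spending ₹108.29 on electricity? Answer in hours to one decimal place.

Power = 0.4 A × 240 V = 96 W = 0.096 kW
Energy available = ₹108.29 ÷ ₹6.0/kWh = 18.0483 kWh
Hours = 18.0483 kWh ÷ 0.096 kW = 188.0 h

188.0 h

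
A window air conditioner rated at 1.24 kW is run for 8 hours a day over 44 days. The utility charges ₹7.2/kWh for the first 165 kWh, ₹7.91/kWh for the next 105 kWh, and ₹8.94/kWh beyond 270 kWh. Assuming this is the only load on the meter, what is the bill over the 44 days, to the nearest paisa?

₹3506.88

Runtime = 8 h/day × 44 days = 352 h
Energy = 1.24 kW × 352 h = 436.48 kWh
Tier 1 (0–165 kWh): 165 × ₹7.2 = ₹1188
Tier 2 (165–270 kWh): 105 × ₹7.91 = ₹830.55
Above 270 kWh: 166.48 × ₹8.94 = ₹1488.3312
Bill = ₹3506.88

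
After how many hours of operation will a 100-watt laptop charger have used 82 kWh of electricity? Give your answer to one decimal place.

Hours = 82 kWh ÷ 0.1 kW = 820.0 h

820.0 h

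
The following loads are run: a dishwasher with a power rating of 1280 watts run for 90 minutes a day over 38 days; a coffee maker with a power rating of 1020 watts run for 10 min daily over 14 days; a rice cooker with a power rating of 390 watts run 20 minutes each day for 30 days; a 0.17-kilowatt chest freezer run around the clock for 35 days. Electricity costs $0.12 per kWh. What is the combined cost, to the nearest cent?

dishwasher: Runtime = 90 min × 38 = 3420 min = 57 h
dishwasher: 1.28 kW × 57 h = 72.96 kWh
coffee maker: Runtime = 10 min × 14 = 140 min = 2.333333… h
coffee maker: 1.02 kW × 2.333333… h = 2.38 kWh
rice cooker: Runtime = 20 min × 30 = 600 min = 10 h
rice cooker: 0.39 kW × 10 h = 3.9 kWh
chest freezer: Runtime = 24 h × 35 = 840 h
chest freezer: 0.17 kW × 840 h = 142.8 kWh
Total energy = 222.04 kWh
Cost = 222.04 × $0.12 = $26.64

$26.64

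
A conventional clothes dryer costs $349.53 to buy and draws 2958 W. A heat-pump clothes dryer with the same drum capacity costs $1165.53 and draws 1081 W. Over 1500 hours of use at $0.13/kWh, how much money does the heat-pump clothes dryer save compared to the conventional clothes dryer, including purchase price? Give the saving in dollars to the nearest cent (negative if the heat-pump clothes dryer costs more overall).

conventional clothes dryer: $349.53 + (2958/1000) kW × 1500 h × $0.13 = $349.53 + $576.81 = $926.34
heat-pump clothes dryer: $1165.53 + (1081/1000) kW × 1500 h × $0.13 = $1165.53 + $210.795 = $1376.325
Saving = $926.34 − $1376.325 = −$449.985 → -$449.99

-$449.99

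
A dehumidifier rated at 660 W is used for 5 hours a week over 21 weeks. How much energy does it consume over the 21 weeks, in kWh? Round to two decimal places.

69.30 kWh

Runtime = 5 h/week × 21 weeks = 105 h
Energy = 0.66 kW × 105 h = 69.3 kWh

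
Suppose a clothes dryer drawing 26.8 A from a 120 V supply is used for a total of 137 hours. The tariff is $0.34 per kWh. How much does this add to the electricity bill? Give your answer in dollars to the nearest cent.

$149.80

Power = 26.8 A × 120 V = 3216 W = 3.216 kW
Energy = 3.216 kW × 137 h = 440.592 kWh
Cost = 440.592 kWh × $0.34/kWh = $149.80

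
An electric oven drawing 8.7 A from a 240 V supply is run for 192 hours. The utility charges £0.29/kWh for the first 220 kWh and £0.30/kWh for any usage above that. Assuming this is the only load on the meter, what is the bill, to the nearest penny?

£118.07

Power = 8.7 A × 240 V = 2088 W = 2.088 kW
Energy = 2.088 kW × 192 h = 400.896 kWh
Tier 1 (0–220 kWh): 220 × £0.29 = £63.8
Above 220 kWh: 180.896 × £0.30 = £54.2688
Bill = £118.07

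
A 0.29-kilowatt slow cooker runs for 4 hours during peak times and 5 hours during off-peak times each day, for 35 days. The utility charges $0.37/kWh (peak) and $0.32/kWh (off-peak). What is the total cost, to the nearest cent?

Peak energy = 0.29 kW × 4 h × 35 = 40.6 kWh
Off-peak energy = 0.29 kW × 5 h × 35 = 50.75 kWh
Cost = 40.6 × $0.37 + 50.75 × $0.32 = $15.022 + $16.24 = $31.26

$31.26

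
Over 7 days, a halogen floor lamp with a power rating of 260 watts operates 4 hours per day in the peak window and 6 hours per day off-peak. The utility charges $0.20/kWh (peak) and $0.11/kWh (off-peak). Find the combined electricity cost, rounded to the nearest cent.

$2.66

Peak energy = 0.26 kW × 4 h × 7 = 7.28 kWh
Off-peak energy = 0.26 kW × 6 h × 7 = 10.92 kWh
Cost = 7.28 × $0.20 + 10.92 × $0.11 = $1.456 + $1.2012 = $2.66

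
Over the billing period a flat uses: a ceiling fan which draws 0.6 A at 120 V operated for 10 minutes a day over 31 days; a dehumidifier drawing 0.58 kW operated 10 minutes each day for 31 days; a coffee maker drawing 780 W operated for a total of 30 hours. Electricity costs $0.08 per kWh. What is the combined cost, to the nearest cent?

$2.14

ceiling fan: Power = 0.6 A × 120 V = 72 W = 0.072 kW
ceiling fan: Runtime = 10 min × 31 = 310 min = 5.166666… h
ceiling fan: 0.072 kW × 5.166666… h = 0.372 kWh
dehumidifier: Runtime = 10 min × 31 = 310 min = 5.166666… h
dehumidifier: 0.58 kW × 5.166666… h = 2.996666… kWh
coffee maker: 0.78 kW × 30 h = 23.4 kWh
Total energy = 26.768666… kWh
Cost = 26.768666… × $0.08 = $2.14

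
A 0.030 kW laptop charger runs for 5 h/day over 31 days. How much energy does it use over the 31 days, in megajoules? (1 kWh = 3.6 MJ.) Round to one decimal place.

16.7 MJ

Runtime = 5 h/day × 31 days = 155 h
Energy = 0.03 kW × 155 h = 4.65 kWh
= 4.65 × 3.6 MJ = 16.7 MJ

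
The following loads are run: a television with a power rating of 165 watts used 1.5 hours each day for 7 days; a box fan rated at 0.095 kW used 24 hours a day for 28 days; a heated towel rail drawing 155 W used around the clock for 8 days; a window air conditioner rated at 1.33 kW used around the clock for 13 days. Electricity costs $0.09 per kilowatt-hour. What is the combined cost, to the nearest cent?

television: Runtime = 1.5 h/day × 7 days = 10.5 h
television: 0.165 kW × 10.5 h = 1.7325 kWh
box fan: Runtime = 24 h × 28 = 672 h
box fan: 0.095 kW × 672 h = 63.84 kWh
heated towel rail: Runtime = 24 h × 8 = 192 h
heated towel rail: 0.155 kW × 192 h = 29.76 kWh
window air conditioner: Runtime = 24 h × 13 = 312 h
window air conditioner: 1.33 kW × 312 h = 414.96 kWh
Total energy = 510.2925 kWh
Cost = 510.2925 × $0.09 = $45.93

$45.93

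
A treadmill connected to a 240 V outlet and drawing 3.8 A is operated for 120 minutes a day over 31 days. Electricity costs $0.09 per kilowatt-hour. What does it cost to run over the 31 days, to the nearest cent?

$5.09

Power = 3.8 A × 240 V = 912 W = 0.912 kW
Runtime = 120 min × 31 = 3720 min = 62 h
Energy = 0.912 kW × 62 h = 56.544 kWh
Cost = 56.544 kWh × $0.09/kWh = $5.09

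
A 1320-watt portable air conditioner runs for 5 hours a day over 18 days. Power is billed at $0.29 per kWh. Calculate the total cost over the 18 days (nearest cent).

$34.45

Runtime = 5 h/day × 18 days = 90 h
Energy = 1.32 kW × 90 h = 118.8 kWh
Cost = 118.8 kWh × $0.29/kWh = $34.45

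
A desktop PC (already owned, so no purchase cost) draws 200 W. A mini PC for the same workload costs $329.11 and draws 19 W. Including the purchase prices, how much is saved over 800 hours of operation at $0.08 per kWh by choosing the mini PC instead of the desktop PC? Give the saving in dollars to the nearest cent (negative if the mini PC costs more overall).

desktop PC: $0.00 + (200/1000) kW × 800 h × $0.08 = $0.00 + $12.8 = $12.8
mini PC: $329.11 + (19/1000) kW × 800 h × $0.08 = $329.11 + $1.216 = $330.326
Saving = $12.8 − $330.326 = −$317.526 → -$317.53

-$317.53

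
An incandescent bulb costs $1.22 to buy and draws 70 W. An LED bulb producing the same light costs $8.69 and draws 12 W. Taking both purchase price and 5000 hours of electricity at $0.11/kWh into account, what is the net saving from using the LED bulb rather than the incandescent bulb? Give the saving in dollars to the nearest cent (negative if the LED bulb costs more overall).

incandescent bulb: $1.22 + (70/1000) kW × 5000 h × $0.11 = $1.22 + $38.5 = $39.72
LED bulb: $8.69 + (12/1000) kW × 5000 h × $0.11 = $8.69 + $6.6 = $15.29
Saving = $39.72 − $15.29 = $24.43

$24.43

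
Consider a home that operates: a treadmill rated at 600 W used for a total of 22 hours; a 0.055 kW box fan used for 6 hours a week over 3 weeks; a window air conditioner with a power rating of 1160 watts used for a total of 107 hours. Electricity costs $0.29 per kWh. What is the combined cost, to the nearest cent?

$40.11

treadmill: 0.6 kW × 22 h = 13.2 kWh
box fan: Runtime = 6 h/week × 3 weeks = 18 h
box fan: 0.055 kW × 18 h = 0.99 kWh
window air conditioner: 1.16 kW × 107 h = 124.12 kWh
Total energy = 138.31 kWh
Cost = 138.31 × $0.29 = $40.11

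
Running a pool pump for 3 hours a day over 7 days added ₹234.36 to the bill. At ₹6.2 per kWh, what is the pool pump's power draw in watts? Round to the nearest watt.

Energy = ₹234.36 ÷ ₹6.2/kWh = 37.8 kWh
Runtime = 3 h/day × 7 days = 21 h
Power = 37.8 kWh ÷ 21 h = 1.8 kW = 1800 W

1800 W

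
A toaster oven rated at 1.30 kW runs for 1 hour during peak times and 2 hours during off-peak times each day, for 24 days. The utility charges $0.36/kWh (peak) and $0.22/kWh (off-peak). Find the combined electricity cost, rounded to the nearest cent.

Peak energy = 1.3 kW × 1 h × 24 = 31.2 kWh
Off-peak energy = 1.3 kW × 2 h × 24 = 62.4 kWh
Cost = 31.2 × $0.36 + 62.4 × $0.22 = $11.232 + $13.728 = $24.96

$24.96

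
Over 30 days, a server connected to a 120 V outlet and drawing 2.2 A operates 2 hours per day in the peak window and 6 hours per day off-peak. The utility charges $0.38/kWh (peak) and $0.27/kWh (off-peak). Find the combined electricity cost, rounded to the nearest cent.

Power = 2.2 A × 120 V = 264 W = 0.264 kW
Peak energy = 0.264 kW × 2 h × 30 = 15.84 kWh
Off-peak energy = 0.264 kW × 6 h × 30 = 47.52 kWh
Cost = 15.84 × $0.38 + 47.52 × $0.27 = $6.0192 + $12.8304 = $18.85

$18.85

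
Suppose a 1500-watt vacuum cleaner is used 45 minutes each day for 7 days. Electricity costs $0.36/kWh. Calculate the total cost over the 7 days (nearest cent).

Runtime = 45 min × 7 = 315 min = 5.25 h
Energy = 1.5 kW × 5.25 h = 7.875 kWh
Cost = 7.875 kWh × $0.36/kWh = $2.84

$2.84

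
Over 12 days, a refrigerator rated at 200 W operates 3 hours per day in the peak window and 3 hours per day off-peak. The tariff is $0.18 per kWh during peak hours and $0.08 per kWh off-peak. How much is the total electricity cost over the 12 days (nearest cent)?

$1.87

Peak energy = 0.2 kW × 3 h × 12 = 7.2 kWh
Off-peak energy = 0.2 kW × 3 h × 12 = 7.2 kWh
Cost = 7.2 × $0.18 + 7.2 × $0.08 = $1.296 + $0.576 = $1.87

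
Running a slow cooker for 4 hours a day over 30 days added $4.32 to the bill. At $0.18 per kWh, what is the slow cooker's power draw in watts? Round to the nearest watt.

200 W

Energy = $4.32 ÷ $0.18/kWh = 24 kWh
Runtime = 4 h/day × 30 days = 120 h
Power = 24 kWh ÷ 120 h = 0.2 kW = 200 W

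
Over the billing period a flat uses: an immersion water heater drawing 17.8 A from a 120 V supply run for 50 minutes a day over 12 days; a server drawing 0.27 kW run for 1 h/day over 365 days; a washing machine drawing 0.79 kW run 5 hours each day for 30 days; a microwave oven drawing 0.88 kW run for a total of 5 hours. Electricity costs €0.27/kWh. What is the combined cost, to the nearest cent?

€65.56

immersion water heater: Power = 17.8 A × 120 V = 2136 W = 2.136 kW
immersion water heater: Runtime = 50 min × 12 = 600 min = 10 h
immersion water heater: 2.136 kW × 10 h = 21.36 kWh
server: Runtime = 1 h/day × 365 days = 365 h
server: 0.27 kW × 365 h = 98.55 kWh
washing machine: Runtime = 5 h/day × 30 days = 150 h
washing machine: 0.79 kW × 150 h = 118.5 kWh
microwave oven: 0.88 kW × 5 h = 4.4 kWh
Total energy = 242.81 kWh
Cost = 242.81 × €0.27 = €65.56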